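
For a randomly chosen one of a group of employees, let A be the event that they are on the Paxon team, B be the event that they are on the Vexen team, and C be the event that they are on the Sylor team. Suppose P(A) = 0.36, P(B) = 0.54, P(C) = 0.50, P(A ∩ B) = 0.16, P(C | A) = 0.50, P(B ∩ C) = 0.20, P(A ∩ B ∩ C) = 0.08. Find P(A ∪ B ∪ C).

P(A ∩ C) = P(A)·P(C|A) = 0.36 × 0.50 = 0.18
P(A ∪ B ∪ C) = 0.36 + 0.54 + 0.50 − 0.16 − 0.18 − 0.20 + 0.08 = 0.94

0.94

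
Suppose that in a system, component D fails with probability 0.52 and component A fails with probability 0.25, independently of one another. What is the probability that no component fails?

P(none) = (1 − 0.52) × (1 − 0.25) = 0.48 × 0.75 = 0.36

0.36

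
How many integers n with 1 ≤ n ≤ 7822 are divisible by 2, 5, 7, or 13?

3911 + 1564 + 1117 + 601 − 782 − 558 − 300 − 223 − 120 − 85 + 111 + 60 + 42 + 17 − 8 = 5347

5347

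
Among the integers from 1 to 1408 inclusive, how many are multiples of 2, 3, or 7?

1006

floor(1408/2) + floor(1408/3) + floor(1408/7) − floor(1408/6) − floor(1408/14) − floor(1408/21) + floor(1408/42) = 704 + 469 + 201 − 234 − 100 − 67 + 33 = 1006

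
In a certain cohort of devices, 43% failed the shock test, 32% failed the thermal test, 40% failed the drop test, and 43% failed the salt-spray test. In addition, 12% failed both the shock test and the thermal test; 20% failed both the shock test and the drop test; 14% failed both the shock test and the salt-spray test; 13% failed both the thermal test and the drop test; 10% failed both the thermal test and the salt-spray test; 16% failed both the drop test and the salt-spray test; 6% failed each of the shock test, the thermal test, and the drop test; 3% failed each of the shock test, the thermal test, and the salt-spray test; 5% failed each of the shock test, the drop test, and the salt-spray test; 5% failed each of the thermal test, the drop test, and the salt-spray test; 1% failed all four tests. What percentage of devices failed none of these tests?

P(at least one) = 43 + 32 + 40 + 43 − 12 − 20 − 14 − 13 − 10 − 16 + 6 + 3 + 5 + 5 − 1 = 91%
P(none) = 100% − 91% = 9%

9%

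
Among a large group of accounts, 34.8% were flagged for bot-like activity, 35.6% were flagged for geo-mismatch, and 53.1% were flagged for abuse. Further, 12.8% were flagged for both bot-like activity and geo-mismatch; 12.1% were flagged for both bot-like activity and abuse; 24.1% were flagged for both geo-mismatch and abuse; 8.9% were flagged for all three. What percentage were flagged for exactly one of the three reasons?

By inclusion–exclusion (exactly-one form):
P(exactly one) = 34.8 + 35.6 + 53.1 − 2·12.8 − 2·12.1 − 2·24.1 + 3·8.9 = 52.2%

52.2%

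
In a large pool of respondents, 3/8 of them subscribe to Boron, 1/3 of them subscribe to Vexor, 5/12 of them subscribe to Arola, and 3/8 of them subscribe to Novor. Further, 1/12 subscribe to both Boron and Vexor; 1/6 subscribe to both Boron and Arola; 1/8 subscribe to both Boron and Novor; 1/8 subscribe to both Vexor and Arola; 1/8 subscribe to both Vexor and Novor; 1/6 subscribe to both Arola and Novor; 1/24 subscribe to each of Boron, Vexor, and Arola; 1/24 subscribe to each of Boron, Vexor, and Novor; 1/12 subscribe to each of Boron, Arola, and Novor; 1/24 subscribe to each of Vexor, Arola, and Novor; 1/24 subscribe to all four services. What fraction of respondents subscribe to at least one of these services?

7/8

Apply inclusion-exclusion:
P(≥1) = 3/8 + 1/3 + 5/12 + 3/8 − 1/12 − 1/6 − 1/8 − 1/8 − 1/8 − 1/6 + 1/24 + 1/24 + 1/12 + 1/24 − 1/24 = 7/8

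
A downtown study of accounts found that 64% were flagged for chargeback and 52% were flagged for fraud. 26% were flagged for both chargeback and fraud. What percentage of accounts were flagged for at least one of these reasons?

P(union) = 64 + 52 − 26 = 90%

90%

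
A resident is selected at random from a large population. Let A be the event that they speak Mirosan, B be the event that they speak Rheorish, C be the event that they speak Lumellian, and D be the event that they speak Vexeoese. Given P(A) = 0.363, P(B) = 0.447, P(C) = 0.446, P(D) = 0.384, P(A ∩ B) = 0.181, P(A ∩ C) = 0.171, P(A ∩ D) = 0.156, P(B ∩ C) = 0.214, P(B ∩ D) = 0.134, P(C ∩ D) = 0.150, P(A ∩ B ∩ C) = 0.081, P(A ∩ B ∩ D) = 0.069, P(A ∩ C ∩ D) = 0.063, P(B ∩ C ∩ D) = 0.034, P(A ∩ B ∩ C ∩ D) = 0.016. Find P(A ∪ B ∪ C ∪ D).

0.865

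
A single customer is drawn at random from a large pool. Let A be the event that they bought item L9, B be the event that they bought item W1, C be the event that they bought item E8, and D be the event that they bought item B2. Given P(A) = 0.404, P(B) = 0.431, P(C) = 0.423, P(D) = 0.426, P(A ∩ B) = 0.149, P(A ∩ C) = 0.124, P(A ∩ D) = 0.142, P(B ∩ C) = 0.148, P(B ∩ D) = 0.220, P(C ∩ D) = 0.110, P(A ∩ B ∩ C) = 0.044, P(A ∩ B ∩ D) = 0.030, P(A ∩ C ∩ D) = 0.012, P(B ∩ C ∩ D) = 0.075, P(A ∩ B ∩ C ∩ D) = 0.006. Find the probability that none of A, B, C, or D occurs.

0.054

By inclusion-exclusion,
P(A ∪ B ∪ C ∪ D) = 0.404 + 0.431 + 0.423 + 0.426 − 0.149 − 0.124 − 0.142 − 0.148 − 0.220 − 0.110 + 0.044 + 0.030 + 0.012 + 0.075 − 0.006 = 0.946
P(none) = 1 − 0.946 = 0.054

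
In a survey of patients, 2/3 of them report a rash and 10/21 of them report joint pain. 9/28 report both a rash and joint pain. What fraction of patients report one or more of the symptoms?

23/28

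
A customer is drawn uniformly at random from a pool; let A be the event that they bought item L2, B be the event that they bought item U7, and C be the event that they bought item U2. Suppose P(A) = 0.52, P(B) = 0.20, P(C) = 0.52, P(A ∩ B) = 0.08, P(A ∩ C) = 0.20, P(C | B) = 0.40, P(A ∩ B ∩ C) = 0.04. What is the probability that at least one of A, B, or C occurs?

0.92

P(B ∩ C) = P(B)·P(C|B) = 0.20 × 0.40 = 0.08
Apply inclusion-exclusion:
P(A ∪ B ∪ C) = 0.52 + 0.20 + 0.52 − 0.08 − 0.20 − 0.08 + 0.04 = 0.92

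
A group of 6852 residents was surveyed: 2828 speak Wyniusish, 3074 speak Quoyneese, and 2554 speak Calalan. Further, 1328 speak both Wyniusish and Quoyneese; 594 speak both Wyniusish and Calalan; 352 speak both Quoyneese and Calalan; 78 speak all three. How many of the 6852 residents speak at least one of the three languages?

Apply inclusion-exclusion:
|at least one| = 2828 + 3074 + 2554 − 1328 − 594 − 352 + 78 = 6260

6260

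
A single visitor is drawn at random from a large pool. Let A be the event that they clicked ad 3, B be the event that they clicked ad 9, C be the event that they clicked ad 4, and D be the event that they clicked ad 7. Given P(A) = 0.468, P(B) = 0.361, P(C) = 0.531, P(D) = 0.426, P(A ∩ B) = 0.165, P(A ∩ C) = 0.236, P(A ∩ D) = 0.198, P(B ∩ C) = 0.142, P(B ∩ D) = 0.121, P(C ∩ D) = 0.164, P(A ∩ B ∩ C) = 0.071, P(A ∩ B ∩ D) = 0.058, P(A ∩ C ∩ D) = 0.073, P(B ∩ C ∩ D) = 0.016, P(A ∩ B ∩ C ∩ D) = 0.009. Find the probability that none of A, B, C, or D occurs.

P(A ∪ B ∪ C ∪ D) = 0.468 + 0.361 + 0.531 + 0.426 − 0.165 − 0.236 − 0.198 − 0.142 − 0.121 − 0.164 + 0.071 + 0.058 + 0.073 + 0.016 − 0.009 = 0.969
P(none) = 1 − 0.969 = 0.031

0.031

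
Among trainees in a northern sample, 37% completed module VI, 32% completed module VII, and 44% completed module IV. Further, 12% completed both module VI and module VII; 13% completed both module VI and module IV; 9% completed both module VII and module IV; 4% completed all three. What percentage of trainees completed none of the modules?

P(≥1) = 37 + 32 + 44 − 12 − 13 − 9 + 4 = 83%
P(none) = 100% − 83% = 17%

17%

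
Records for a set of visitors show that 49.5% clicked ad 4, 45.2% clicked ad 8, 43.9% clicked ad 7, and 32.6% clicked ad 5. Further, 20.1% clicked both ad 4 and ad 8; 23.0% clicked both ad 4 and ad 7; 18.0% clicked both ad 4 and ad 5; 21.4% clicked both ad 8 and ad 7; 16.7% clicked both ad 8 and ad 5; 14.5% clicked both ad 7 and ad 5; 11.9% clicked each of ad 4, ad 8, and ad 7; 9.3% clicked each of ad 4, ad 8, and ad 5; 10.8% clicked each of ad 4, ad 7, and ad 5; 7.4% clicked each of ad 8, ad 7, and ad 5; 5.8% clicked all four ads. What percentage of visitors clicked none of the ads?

8.9%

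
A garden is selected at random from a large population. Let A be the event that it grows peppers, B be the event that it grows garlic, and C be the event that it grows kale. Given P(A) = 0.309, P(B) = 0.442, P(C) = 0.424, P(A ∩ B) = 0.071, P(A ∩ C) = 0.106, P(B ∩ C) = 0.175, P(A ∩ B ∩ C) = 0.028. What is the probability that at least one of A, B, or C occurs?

Inclusion–exclusion gives
P(A ∪ B ∪ C) = 0.309 + 0.442 + 0.424 − 0.071 − 0.106 − 0.175 + 0.028 = 0.851

0.851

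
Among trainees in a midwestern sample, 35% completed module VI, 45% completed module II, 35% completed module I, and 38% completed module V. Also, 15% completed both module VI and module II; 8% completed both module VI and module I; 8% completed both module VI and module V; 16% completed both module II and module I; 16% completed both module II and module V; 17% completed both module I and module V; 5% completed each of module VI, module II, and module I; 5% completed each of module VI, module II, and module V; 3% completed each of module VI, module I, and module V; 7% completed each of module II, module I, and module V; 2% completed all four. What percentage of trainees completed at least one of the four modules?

91%

Inclusion–exclusion gives
P(≥1) = 35 + 45 + 35 + 38 − 15 − 8 − 8 − 16 − 16 − 17 + 5 + 5 + 3 + 7 − 2 = 91%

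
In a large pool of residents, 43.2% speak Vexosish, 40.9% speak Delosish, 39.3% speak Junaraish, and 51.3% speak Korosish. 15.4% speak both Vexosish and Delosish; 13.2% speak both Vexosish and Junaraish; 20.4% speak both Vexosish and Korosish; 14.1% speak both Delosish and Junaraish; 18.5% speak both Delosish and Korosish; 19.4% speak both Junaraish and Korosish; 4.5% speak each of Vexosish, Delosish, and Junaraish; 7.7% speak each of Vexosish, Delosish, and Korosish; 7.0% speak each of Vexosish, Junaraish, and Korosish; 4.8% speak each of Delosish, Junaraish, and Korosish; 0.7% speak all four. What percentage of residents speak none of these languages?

P(at least one) = 43.2 + 40.9 + 39.3 + 51.3 − 15.4 − 13.2 − 20.4 − 14.1 − 18.5 − 19.4 + 4.5 + 7.7 + 7.0 + 4.8 − 0.7 = 97.0%
P(none) = 100% − 97.0% = 3.0%

3.0%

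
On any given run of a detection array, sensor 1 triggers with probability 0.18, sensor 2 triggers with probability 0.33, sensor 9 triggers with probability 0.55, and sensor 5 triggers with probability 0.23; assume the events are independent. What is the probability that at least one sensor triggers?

P(none) = (1 − 0.18) × (1 − 0.33) × (1 − 0.55) × (1 − 0.23) = 0.82 × 0.67 × 0.45 × 0.77 = 0.1903671
P(at least one) = 1 − 0.1903671 = 0.8096329

0.8096329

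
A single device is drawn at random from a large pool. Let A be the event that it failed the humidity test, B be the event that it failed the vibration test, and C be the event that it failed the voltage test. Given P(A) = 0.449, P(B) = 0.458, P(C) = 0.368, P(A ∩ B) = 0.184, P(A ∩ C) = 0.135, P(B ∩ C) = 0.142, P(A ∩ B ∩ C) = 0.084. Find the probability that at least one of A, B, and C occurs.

P(A ∪ B ∪ C) = 0.449 + 0.458 + 0.368 − 0.184 − 0.135 − 0.142 + 0.084 = 0.898

0.898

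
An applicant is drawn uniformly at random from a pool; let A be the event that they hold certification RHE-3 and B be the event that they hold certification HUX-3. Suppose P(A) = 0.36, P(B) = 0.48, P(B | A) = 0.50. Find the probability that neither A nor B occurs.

P(A ∩ B) = P(A)·P(B|A) = 0.36 × 0.50 = 0.18
By inclusion-exclusion,
P(A ∪ B) = 0.36 + 0.48 − 0.18 = 0.66
P(none) = 1 − 0.66 = 0.34

0.34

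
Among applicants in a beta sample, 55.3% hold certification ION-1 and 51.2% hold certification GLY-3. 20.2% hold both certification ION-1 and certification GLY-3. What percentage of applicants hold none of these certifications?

13.7%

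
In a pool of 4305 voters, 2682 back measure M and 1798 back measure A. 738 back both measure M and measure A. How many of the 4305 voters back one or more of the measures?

3742

By inclusion-exclusion,
|union| = 2682 + 1798 − 738 = 3742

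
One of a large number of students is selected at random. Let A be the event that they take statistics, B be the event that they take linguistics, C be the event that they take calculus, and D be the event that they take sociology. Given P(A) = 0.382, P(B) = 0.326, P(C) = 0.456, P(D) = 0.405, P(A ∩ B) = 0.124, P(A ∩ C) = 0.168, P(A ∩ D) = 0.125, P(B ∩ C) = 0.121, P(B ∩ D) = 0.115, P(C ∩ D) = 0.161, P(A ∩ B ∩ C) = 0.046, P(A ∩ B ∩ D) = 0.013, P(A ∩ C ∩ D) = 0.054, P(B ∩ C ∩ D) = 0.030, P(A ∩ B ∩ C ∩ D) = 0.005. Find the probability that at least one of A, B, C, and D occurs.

Inclusion–exclusion gives
P(A ∪ B ∪ C ∪ D) = 0.382 + 0.326 + 0.456 + 0.405 − 0.124 − 0.168 − 0.125 − 0.121 − 0.115 − 0.161 + 0.046 + 0.013 + 0.054 + 0.030 − 0.005 = 0.893

0.893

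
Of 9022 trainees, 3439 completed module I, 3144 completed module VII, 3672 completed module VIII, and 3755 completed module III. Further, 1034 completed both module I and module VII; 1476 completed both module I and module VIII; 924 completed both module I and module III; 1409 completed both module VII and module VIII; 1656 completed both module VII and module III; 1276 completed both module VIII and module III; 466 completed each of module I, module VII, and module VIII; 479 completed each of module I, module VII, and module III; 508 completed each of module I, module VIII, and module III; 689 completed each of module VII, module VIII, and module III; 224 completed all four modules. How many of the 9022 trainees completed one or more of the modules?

|union| = 3439 + 3144 + 3672 + 3755 − 1034 − 1476 − 924 − 1409 − 1656 − 1276 + 466 + 479 + 508 + 689 − 224 = 8153

8153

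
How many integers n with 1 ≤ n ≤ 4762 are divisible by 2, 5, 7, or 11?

3277

⌊4762/2⌋ + ⌊4762/5⌋ + ⌊4762/7⌋ + ⌊4762/11⌋ − ⌊4762/10⌋ − ⌊4762/14⌋ − ⌊4762/22⌋ − ⌊4762/35⌋ − ⌊4762/55⌋ − ⌊4762/77⌋ + ⌊4762/70⌋ + ⌊4762/110⌋ + ⌊4762/154⌋ + ⌊4762/385⌋ − ⌊4762/770⌋ = 2381 + 952 + 680 + 432 − 476 − 340 − 216 − 136 − 86 − 61 + 68 + 43 + 30 + 12 − 6 = 3277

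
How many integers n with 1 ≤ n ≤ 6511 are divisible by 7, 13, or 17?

By inclusion-exclusion,
floor(6511/7) + floor(6511/13) + floor(6511/17) − floor(6511/91) − floor(6511/119) − floor(6511/221) + floor(6511/1547) = 930 + 500 + 383 − 71 − 54 − 29 + 4 = 1663

1663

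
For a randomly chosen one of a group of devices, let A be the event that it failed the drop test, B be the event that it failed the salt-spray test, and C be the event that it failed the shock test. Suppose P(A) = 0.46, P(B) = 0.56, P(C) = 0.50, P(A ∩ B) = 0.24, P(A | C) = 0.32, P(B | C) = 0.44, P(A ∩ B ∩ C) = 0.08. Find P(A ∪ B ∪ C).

0.98

P(A ∩ C) = P(C)·P(A|C) = 0.50 × 0.32 = 0.16
P(B ∩ C) = P(C)·P(B|C) = 0.50 × 0.44 = 0.22
Apply inclusion-exclusion:
P(A ∪ B ∪ C) = 0.46 + 0.56 + 0.50 − 0.24 − 0.16 − 0.22 + 0.08 = 0.98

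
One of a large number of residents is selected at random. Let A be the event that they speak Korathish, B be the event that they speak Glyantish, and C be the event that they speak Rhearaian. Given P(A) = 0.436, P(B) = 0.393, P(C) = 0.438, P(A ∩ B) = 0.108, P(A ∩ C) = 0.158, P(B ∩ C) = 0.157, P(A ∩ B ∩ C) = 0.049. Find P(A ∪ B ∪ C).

0.893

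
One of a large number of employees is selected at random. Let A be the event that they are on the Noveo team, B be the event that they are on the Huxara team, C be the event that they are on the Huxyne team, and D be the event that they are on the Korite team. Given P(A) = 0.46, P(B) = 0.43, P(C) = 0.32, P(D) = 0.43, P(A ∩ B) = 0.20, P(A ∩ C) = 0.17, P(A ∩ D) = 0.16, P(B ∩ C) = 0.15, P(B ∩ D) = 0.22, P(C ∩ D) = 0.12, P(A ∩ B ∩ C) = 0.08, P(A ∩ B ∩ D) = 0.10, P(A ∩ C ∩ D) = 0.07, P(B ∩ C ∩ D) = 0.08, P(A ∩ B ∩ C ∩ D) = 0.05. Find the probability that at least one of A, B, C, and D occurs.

0.90

Inclusion–exclusion gives
P(A ∪ B ∪ C ∪ D) = 0.46 + 0.43 + 0.32 + 0.43 − 0.20 − 0.17 − 0.16 − 0.15 − 0.22 − 0.12 + 0.08 + 0.10 + 0.07 + 0.08 − 0.05 = 0.90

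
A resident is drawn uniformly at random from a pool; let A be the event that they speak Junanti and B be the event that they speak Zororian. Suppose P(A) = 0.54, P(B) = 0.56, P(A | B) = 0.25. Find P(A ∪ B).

P(A ∩ B) = P(B)·P(A|B) = 0.56 × 0.25 = 0.14
Apply inclusion-exclusion:
P(A ∪ B) = 0.54 + 0.56 − 0.14 = 0.96

0.96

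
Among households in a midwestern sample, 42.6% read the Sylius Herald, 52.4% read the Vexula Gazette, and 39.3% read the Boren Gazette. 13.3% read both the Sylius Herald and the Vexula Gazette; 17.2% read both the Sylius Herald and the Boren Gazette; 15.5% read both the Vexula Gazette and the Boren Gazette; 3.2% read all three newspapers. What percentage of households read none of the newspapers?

8.5%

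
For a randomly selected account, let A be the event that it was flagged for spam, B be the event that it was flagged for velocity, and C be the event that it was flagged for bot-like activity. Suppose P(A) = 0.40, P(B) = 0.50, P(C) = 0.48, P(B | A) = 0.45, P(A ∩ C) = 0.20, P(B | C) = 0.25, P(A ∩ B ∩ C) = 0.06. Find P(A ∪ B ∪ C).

P(A ∩ B) = P(A)·P(B|A) = 0.40 × 0.45 = 0.18
P(B ∩ C) = P(C)·P(B|C) = 0.48 × 0.25 = 0.12
Apply inclusion-exclusion:
P(A ∪ B ∪ C) = 0.40 + 0.50 + 0.48 − 0.18 − 0.20 − 0.12 + 0.06 = 0.94

0.94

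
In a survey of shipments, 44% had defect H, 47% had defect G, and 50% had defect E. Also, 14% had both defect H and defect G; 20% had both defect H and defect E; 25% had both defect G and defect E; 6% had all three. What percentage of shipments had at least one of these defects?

P(≥1) = 44 + 47 + 50 − 14 − 20 − 25 + 6 = 88%

88%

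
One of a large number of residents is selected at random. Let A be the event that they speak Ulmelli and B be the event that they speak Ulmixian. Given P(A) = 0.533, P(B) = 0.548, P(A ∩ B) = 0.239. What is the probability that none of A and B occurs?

Using inclusion–exclusion:
P(A ∪ B) = 0.533 + 0.548 − 0.239 = 0.842
P(none) = 1 − 0.842 = 0.158

0.158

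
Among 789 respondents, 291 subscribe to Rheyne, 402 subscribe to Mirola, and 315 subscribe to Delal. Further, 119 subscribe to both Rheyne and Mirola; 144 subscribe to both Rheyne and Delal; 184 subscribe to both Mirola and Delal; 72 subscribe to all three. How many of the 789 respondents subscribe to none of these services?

156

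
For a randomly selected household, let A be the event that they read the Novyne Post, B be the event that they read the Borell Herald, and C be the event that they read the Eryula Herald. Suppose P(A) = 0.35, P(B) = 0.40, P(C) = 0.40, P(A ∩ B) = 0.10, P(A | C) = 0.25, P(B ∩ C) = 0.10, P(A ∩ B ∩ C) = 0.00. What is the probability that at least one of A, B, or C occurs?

0.85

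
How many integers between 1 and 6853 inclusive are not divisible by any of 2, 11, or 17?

2931

floor(6853/2) + floor(6853/11) + floor(6853/17) − floor(6853/22) − floor(6853/34) − floor(6853/187) + floor(6853/374) = 3426 + 623 + 403 − 311 − 201 − 36 + 18 = 3922
6853 − 3922 = 2931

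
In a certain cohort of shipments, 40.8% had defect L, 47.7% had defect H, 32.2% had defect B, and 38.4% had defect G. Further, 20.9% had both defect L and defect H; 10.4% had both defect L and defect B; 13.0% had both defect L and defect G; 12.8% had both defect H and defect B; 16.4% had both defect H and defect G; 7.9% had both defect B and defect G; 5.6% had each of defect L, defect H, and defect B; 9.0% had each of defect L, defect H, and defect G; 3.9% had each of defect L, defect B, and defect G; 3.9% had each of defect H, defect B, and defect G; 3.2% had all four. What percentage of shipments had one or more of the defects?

96.9%

Apply inclusion-exclusion:
P(≥1) = 40.8 + 47.7 + 32.2 + 38.4 − 20.9 − 10.4 − 13.0 − 12.8 − 16.4 − 7.9 + 5.6 + 9.0 + 3.9 + 3.9 − 3.2 = 96.9%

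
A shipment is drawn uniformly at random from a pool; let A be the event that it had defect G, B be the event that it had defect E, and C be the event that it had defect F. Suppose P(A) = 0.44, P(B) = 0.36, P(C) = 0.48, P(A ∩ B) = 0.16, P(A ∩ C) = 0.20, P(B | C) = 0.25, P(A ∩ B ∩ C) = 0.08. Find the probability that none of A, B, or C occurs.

0.12

P(B ∩ C) = P(C)·P(B|C) = 0.48 × 0.25 = 0.12
P(A ∪ B ∪ C) = 0.44 + 0.36 + 0.48 − 0.16 − 0.20 − 0.12 + 0.08 = 0.88
P(none) = 1 − 0.88 = 0.12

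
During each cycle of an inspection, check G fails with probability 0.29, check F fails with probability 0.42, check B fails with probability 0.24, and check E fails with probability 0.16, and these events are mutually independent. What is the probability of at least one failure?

0.73710688

Independence gives P(none) = ∏(1 − pᵢ).
P(none) = (1 − 0.29) × (1 − 0.42) × (1 − 0.24) × (1 − 0.16) = 0.71 × 0.58 × 0.76 × 0.84 = 0.26289312
P(at least one) = 1 − 0.26289312 = 0.73710688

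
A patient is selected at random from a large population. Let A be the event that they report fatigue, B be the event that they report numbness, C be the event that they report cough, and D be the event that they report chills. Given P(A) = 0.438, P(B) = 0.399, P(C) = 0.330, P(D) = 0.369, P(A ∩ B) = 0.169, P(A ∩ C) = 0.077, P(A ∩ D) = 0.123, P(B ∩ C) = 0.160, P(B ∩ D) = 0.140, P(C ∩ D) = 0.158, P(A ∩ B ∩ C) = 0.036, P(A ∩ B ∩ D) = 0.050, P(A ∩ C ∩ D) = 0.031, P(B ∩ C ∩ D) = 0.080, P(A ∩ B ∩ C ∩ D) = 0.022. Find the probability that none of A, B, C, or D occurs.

0.116

P(A ∪ B ∪ C ∪ D) = 0.438 + 0.399 + 0.330 + 0.369 − 0.169 − 0.077 − 0.123 − 0.160 − 0.140 − 0.158 + 0.036 + 0.050 + 0.031 + 0.080 − 0.022 = 0.884
P(none) = 1 − 0.884 = 0.116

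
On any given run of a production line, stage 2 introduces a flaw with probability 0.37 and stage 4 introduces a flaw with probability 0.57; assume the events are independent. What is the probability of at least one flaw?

0.7291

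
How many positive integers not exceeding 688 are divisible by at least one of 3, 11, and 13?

303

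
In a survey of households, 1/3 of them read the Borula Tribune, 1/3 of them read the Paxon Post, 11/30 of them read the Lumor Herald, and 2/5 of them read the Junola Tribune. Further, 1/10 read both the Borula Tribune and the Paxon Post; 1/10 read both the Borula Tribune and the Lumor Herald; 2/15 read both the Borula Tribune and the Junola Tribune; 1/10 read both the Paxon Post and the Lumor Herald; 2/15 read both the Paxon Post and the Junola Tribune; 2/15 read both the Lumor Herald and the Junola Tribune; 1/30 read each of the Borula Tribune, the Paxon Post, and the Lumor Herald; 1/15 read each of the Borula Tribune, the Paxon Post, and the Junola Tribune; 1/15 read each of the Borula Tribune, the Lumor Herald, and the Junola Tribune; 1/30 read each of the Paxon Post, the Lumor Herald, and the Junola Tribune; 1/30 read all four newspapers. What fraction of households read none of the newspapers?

1/10

Inclusion–exclusion gives
P(≥1) = 1/3 + 1/3 + 11/30 + 2/5 − 1/10 − 1/10 − 2/15 − 1/10 − 2/15 − 2/15 + 1/30 + 1/15 + 1/15 + 1/30 − 1/30 = 9/10
P(none) = 1 − 9/10 = 1/10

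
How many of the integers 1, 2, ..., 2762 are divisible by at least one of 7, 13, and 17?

Using inclusion–exclusion:
394 + 212 + 162 − 30 − 23 − 12 + 1 = 704

704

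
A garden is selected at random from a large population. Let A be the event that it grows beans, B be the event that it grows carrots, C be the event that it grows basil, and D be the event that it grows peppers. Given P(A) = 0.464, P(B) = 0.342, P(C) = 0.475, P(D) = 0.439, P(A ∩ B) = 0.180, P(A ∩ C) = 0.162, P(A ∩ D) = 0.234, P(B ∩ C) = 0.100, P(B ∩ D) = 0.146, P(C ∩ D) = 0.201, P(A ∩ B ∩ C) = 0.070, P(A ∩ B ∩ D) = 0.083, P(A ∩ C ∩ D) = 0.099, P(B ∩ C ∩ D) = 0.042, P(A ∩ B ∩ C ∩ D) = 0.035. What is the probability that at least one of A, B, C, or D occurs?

0.956

By inclusion–exclusion:
P(A ∪ B ∪ C ∪ D) = 0.464 + 0.342 + 0.475 + 0.439 − 0.180 − 0.162 − 0.234 − 0.100 − 0.146 − 0.201 + 0.070 + 0.083 + 0.099 + 0.042 − 0.035 = 0.956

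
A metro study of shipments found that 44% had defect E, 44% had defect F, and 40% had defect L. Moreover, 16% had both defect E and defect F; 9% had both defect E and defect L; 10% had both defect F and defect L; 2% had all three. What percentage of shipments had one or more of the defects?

95%

By inclusion–exclusion:
P(≥1) = 44 + 44 + 40 − 16 − 9 − 10 + 2 = 95%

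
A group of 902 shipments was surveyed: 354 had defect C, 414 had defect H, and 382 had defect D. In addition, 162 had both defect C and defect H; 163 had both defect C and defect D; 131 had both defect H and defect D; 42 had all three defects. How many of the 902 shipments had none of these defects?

|at least one| = 354 + 414 + 382 − 162 − 163 − 131 + 42 = 736
None: 902 − 736 = 166

166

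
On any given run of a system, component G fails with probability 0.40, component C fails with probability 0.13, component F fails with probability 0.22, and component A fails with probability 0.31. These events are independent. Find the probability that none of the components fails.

P(none) = (1 − 0.40) × (1 − 0.13) × (1 − 0.22) × (1 − 0.31) = 0.60 × 0.87 × 0.78 × 0.69 = 0.2809404

0.2809404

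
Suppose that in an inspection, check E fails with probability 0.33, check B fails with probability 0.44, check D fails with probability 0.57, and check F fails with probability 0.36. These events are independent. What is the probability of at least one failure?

P(none) = (1 − 0.33) × (1 − 0.44) × (1 − 0.57) × (1 − 0.36) = 0.67 × 0.56 × 0.43 × 0.64 = 0.10325504
P(at least one) = 1 − 0.10325504 = 0.89674496

0.89674496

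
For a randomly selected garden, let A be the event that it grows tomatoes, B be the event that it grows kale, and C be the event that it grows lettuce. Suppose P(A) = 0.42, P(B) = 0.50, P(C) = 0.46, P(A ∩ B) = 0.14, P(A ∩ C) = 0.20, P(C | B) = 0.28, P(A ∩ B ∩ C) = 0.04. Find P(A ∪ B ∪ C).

0.94

P(B ∩ C) = P(B)·P(C|B) = 0.50 × 0.28 = 0.14
P(A ∪ B ∪ C) = 0.42 + 0.50 + 0.46 − 0.14 − 0.20 − 0.14 + 0.04 = 0.94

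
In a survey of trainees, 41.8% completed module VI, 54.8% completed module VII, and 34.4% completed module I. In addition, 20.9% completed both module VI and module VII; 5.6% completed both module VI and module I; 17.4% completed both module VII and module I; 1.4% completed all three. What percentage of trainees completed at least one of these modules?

By inclusion–exclusion:
P(at least one) = 41.8 + 54.8 + 34.4 − 20.9 − 5.6 − 17.4 + 1.4 = 88.5%

88.5%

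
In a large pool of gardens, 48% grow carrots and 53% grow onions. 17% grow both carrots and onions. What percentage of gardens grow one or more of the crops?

Apply inclusion-exclusion:
P(at least one) = 48 + 53 − 17 = 84%

84%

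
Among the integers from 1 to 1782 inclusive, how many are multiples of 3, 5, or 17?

Apply inclusion-exclusion:
594 + 356 + 104 − 118 − 34 − 20 + 6 = 888

888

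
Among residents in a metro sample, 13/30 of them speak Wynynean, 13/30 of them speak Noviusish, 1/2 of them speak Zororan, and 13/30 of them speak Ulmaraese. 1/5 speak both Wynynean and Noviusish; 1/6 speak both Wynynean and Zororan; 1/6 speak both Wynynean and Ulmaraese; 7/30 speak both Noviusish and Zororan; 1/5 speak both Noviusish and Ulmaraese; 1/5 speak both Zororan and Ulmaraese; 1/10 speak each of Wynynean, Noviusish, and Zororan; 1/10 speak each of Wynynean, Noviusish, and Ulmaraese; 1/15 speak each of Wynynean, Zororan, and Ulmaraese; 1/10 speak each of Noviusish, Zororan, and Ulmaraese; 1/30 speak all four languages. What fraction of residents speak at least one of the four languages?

29/30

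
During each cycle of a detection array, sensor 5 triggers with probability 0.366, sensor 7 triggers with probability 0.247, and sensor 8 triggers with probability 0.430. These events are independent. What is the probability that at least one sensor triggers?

0.72788086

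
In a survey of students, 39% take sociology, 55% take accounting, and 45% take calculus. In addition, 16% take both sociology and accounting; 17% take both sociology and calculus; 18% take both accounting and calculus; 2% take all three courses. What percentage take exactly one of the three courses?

By inclusion–exclusion (exactly-one form):
P(exactly one) = 39 + 55 + 45 − 2·16 − 2·17 − 2·18 + 3·2 = 43%

43%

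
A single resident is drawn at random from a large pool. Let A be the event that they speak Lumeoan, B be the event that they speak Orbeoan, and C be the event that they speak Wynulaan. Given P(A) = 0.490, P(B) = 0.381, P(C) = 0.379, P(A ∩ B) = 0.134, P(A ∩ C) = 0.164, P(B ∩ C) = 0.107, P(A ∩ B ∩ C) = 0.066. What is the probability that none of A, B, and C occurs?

0.089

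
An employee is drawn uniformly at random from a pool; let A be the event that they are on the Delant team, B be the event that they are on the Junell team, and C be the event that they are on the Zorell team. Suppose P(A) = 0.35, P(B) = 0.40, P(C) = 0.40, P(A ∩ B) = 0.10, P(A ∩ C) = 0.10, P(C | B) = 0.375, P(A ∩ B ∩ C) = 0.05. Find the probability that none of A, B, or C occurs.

P(B ∩ C) = P(B)·P(C|B) = 0.40 × 0.375 = 0.15
P(A ∪ B ∪ C) = 0.35 + 0.40 + 0.40 − 0.10 − 0.10 − 0.15 + 0.05 = 0.85
P(none) = 1 − 0.85 = 0.15

0.15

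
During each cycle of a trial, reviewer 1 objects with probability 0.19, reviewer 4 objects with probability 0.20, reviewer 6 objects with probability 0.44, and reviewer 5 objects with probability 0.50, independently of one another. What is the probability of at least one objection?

Independence gives P(none) = ∏(1 − pᵢ).
P(none) = (1 − 0.19) × (1 − 0.20) × (1 − 0.44) × (1 − 0.50) = 0.81 × 0.80 × 0.56 × 0.50 = 0.18144
P(at least one) = 1 − 0.18144 = 0.81856

0.81856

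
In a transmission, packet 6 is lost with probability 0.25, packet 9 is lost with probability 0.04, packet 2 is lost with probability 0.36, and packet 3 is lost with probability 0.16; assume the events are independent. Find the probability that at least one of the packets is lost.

P(none) = (1 − 0.25) × (1 − 0.04) × (1 − 0.36) × (1 − 0.16) = 0.75 × 0.96 × 0.64 × 0.84 = 0.387072
P(at least one) = 1 − 0.387072 = 0.612928

0.612928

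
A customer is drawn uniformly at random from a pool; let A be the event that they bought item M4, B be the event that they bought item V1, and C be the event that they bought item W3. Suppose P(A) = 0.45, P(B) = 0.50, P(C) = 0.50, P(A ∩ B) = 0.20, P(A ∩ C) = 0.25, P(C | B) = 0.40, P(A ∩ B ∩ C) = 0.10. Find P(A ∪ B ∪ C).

0.90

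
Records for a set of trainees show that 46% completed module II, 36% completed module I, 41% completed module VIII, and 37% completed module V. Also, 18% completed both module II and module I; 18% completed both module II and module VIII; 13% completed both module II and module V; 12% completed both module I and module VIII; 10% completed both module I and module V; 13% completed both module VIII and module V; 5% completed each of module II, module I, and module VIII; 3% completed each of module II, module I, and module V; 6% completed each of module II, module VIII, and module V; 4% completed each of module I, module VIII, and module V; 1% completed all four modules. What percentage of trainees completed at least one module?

93%

P(at least one) = 46 + 36 + 41 + 37 − 18 − 18 − 13 − 12 − 10 − 13 + 5 + 3 + 6 + 4 − 1 = 93%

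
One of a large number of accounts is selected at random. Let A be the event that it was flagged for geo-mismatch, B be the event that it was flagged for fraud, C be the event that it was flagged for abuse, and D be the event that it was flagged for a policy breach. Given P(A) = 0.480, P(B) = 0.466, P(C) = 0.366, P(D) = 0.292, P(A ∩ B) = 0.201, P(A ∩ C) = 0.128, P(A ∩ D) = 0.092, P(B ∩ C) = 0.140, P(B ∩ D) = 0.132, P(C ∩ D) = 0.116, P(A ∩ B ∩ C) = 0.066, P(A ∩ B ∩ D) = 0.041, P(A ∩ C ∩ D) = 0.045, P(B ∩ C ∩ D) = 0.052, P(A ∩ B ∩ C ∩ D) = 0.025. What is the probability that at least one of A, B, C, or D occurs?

0.974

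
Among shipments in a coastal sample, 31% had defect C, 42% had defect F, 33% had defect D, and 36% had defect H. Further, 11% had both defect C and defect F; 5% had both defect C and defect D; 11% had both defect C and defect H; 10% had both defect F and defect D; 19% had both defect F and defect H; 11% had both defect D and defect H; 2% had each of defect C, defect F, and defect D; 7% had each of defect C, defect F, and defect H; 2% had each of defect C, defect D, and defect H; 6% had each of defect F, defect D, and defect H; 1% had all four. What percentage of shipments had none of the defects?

9%

P(at least one) = 31 + 42 + 33 + 36 − 11 − 5 − 11 − 10 − 19 − 11 + 2 + 7 + 2 + 6 − 1 = 91%
P(none) = 100% − 91% = 9%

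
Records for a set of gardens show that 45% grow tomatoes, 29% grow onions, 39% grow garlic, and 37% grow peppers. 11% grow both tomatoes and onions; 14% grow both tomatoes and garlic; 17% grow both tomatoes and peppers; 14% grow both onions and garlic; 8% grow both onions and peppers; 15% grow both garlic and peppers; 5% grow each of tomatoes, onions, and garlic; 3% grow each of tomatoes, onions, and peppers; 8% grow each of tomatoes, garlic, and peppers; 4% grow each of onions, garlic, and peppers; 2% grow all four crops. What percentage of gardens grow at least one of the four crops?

89%

P(≥1) = 45 + 29 + 39 + 37 − 11 − 14 − 17 − 14 − 8 − 15 + 5 + 3 + 8 + 4 − 2 = 89%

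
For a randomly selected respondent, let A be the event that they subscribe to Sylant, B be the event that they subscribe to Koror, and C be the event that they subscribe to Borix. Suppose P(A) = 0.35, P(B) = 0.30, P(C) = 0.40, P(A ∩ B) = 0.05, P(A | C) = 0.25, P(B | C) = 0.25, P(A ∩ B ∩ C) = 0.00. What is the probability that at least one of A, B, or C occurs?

P(A ∩ C) = P(C)·P(A|C) = 0.40 × 0.25 = 0.10
P(B ∩ C) = P(C)·P(B|C) = 0.40 × 0.25 = 0.10
P(A ∪ B ∪ C) = 0.35 + 0.30 + 0.40 − 0.05 − 0.10 − 0.10 + 0.00 = 0.80

0.80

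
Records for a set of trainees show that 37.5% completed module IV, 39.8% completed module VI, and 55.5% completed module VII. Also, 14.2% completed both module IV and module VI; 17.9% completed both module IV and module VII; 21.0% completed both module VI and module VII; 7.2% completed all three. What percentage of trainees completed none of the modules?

13.1%

Apply inclusion-exclusion:
P(union) = 37.5 + 39.8 + 55.5 − 14.2 − 17.9 − 21.0 + 7.2 = 86.9%
P(none) = 100% − 86.9% = 13.1%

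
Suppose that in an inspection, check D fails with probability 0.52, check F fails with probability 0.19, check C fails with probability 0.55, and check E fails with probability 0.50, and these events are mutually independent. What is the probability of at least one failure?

Independence gives P(none) = ∏(1 − pᵢ).
P(none) = (1 − 0.52) × (1 − 0.19) × (1 − 0.55) × (1 − 0.50) = 0.48 × 0.81 × 0.45 × 0.50 = 0.08748
P(at least one) = 1 − 0.08748 = 0.91252

0.91252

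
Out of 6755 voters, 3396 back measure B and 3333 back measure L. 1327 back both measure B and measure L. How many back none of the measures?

1353

By inclusion–exclusion:
N(≥1) = 3396 + 3333 − 1327 = 5402
None: 6755 − 5402 = 1353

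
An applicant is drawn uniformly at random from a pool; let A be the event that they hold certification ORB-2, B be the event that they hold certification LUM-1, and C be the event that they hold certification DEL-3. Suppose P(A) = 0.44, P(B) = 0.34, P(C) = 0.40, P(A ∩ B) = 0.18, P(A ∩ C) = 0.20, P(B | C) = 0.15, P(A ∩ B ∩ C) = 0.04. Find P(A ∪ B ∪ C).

0.78

P(B ∩ C) = P(C)·P(B|C) = 0.40 × 0.15 = 0.06
P(A ∪ B ∪ C) = 0.44 + 0.34 + 0.40 − 0.18 − 0.20 − 0.06 + 0.04 = 0.78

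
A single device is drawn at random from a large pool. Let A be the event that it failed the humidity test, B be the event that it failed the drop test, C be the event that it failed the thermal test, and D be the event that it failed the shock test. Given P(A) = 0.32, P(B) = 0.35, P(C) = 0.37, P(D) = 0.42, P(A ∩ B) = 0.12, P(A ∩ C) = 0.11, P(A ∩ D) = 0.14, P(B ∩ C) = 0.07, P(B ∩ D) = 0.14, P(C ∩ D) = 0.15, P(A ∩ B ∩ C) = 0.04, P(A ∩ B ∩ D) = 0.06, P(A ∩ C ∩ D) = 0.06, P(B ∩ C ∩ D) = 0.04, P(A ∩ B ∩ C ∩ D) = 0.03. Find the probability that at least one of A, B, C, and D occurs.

P(A ∪ B ∪ C ∪ D) = 0.32 + 0.35 + 0.37 + 0.42 − 0.12 − 0.11 − 0.14 − 0.07 − 0.14 − 0.15 + 0.04 + 0.06 + 0.06 + 0.04 − 0.03 = 0.90

0.90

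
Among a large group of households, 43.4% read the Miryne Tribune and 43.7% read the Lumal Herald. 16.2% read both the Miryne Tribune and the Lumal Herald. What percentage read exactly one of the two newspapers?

54.7%

P(exactly one) = 43.4 + 43.7 − 2·16.2 = 54.7%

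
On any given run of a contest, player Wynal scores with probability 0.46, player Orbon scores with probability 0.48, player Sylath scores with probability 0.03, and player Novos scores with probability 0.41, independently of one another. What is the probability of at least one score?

P(none) = (1 − 0.46) × (1 − 0.48) × (1 − 0.03) × (1 − 0.41) = 0.54 × 0.52 × 0.97 × 0.59 = 0.16070184
P(at least one) = 1 − 0.16070184 = 0.83929816

0.83929816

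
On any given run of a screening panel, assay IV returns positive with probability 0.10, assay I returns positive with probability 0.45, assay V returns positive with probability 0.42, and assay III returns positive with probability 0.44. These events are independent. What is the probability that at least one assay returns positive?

0.839224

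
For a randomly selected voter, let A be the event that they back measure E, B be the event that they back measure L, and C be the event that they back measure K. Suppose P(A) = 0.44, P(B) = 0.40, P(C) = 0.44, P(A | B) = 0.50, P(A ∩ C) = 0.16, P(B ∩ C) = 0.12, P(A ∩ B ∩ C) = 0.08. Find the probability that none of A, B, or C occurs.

0.12

P(A ∩ B) = P(B)·P(A|B) = 0.40 × 0.50 = 0.20
P(A ∪ B ∪ C) = 0.44 + 0.40 + 0.44 − 0.20 − 0.16 − 0.12 + 0.08 = 0.88
P(none) = 1 − 0.88 = 0.12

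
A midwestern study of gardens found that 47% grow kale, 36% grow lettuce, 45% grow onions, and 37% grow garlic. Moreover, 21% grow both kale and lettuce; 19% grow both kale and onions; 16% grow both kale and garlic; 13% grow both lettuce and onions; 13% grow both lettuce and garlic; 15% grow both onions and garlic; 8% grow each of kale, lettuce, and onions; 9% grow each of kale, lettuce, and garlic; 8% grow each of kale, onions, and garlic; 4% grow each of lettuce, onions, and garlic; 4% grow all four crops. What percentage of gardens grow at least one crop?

By inclusion–exclusion:
P(at least one) = 47 + 36 + 45 + 37 − 21 − 19 − 16 − 13 − 13 − 15 + 8 + 9 + 8 + 4 − 4 = 93%

93%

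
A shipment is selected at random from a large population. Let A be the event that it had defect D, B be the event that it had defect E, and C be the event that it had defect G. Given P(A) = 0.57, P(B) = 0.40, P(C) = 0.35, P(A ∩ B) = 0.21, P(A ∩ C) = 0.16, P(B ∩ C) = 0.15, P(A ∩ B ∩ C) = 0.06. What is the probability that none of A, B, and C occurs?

0.14

P(A ∪ B ∪ C) = 0.57 + 0.40 + 0.35 − 0.21 − 0.16 − 0.15 + 0.06 = 0.86
P(none) = 1 − 0.86 = 0.14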